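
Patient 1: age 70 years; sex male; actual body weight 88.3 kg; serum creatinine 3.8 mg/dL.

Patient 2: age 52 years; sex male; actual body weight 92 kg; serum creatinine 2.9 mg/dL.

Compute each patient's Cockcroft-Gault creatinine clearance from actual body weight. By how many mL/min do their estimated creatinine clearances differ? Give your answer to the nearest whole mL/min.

16 mL/min

Patient 1: CrCl = (140 − 70) × 88.3 / (72 × 3.8) = 6181.0 / 273.60 ≈ 22.6 mL/min
Patient 2: CrCl = (140 − 52) × 92 / (72 × 2.9) = 8096.0 / 208.80 ≈ 38.8 mL/min
|22.6 − 38.8| = 16.2 mL/min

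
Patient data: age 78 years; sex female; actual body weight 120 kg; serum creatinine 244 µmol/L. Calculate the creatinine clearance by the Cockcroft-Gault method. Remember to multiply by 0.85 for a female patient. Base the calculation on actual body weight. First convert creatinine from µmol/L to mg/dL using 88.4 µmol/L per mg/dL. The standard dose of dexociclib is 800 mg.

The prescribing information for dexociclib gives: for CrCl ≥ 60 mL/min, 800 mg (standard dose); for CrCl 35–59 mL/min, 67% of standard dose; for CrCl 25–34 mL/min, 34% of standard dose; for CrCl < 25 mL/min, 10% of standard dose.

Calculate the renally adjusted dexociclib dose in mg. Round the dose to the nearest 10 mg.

SCr = 244 / 88.4 = 2.76 mg/dL
CrCl = (140 − 78) × 120 / (72 × 2.76) × 0.85 = 7440.0 / 198.72 × 0.85 ≈ 31.8 mL/min
CrCl ≈ 32 mL/min → bracket 25–34 mL/min.
34% of 800 mg = 272 mg → 270 mg

270 mg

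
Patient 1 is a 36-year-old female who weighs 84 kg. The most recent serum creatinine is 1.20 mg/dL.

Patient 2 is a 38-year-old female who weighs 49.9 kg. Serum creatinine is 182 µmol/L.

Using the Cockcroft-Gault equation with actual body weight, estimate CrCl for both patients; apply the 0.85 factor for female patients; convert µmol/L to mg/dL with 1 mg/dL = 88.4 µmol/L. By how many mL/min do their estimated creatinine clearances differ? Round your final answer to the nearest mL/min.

57 mL/min

Patient 1: CrCl = (140 − 36) × 84 / (72 × 1.2) × 0.85 = 8736.0 / 86.40 × 0.85 ≈ 85.9 mL/min
Patient 2: SCr = 182 / 88.4 = 2.059 mg/dL
Patient 2: CrCl = (140 − 38) × 49.9 / (72 × 2.059) × 0.85 = 5089.8 / 148.25 × 0.85 ≈ 29.2 mL/min
|85.9 − 29.2| = 56.7 mL/min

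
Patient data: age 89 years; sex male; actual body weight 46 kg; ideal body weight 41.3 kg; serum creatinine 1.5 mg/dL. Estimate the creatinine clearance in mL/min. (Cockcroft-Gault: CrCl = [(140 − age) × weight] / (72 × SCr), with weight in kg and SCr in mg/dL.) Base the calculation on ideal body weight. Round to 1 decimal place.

19.5 mL/min

CrCl = (140 − 89) × 41.3 / (72 × 1.5) = 2106.3 / 108.00 ≈ 19.5 mL/min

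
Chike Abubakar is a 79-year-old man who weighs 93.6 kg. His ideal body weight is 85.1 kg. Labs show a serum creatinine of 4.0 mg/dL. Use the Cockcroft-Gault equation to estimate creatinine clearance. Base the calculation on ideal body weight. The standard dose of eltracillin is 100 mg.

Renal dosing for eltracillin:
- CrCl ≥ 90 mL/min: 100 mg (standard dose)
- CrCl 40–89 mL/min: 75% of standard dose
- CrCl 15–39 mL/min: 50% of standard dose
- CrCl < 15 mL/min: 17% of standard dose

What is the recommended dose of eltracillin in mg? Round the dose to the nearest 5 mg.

50 mg

CrCl = (140 − 79) × 85.1 / (72 × 4) = 5191.1 / 288.00 ≈ 18.0 mL/min
CrCl ≈ 18 mL/min → bracket 15–39 mL/min.
50% of 100 mg = 50 mg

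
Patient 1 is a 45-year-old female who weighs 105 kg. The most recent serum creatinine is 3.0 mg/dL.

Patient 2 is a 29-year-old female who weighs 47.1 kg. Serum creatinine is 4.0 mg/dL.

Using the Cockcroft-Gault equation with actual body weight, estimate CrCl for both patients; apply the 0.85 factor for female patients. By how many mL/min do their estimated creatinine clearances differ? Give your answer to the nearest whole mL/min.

Patient 1: CrCl = (140 − 45) × 105 / (72 × 3) × 0.85 = 9975.0 / 216.00 × 0.85 ≈ 39.3 mL/min
Patient 2: CrCl = (140 − 29) × 47.1 / (72 × 4) × 0.85 = 5228.1 / 288.00 × 0.85 ≈ 15.4 mL/min
|39.3 − 15.4| = 23.9 mL/min

24 mL/min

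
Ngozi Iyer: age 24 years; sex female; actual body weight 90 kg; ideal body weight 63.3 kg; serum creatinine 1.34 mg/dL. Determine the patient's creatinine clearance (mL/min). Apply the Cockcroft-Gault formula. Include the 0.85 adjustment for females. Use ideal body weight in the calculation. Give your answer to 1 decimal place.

64.7 mL/min

CrCl = (140 − 24) × 63.3 / (72 × 1.34) × 0.85 = 7342.8 / 96.48 × 0.85 ≈ 64.7 mL/min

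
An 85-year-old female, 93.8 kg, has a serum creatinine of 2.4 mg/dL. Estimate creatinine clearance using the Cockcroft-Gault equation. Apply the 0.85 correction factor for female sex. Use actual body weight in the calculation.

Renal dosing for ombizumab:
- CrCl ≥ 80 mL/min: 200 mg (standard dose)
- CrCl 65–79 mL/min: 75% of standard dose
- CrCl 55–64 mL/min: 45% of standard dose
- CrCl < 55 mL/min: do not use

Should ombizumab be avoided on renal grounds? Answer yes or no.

CrCl = (140 − 85) × 93.8 / (72 × 2.4) × 0.85 = 5159.0 / 172.80 × 0.85 ≈ 25.4 mL/min
CrCl ≈ 25 mL/min, which is < 55 mL/min.

yes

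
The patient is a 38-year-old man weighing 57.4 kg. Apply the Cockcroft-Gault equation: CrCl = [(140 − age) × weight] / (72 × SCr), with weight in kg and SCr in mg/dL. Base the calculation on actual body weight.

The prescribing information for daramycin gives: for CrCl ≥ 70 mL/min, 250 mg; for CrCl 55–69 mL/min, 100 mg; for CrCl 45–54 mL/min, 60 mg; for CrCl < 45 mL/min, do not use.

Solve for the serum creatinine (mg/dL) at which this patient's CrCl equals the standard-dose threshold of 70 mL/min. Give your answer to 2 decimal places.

Standard dose requires CrCl ≥ 70 mL/min.
Set (140 − 38) × 57.4 / (72 × SCr) = 70
SCr = (140 − 38) × 57.4 / (72 × 70) = 1.162 mg/dL

1.16 mg/dL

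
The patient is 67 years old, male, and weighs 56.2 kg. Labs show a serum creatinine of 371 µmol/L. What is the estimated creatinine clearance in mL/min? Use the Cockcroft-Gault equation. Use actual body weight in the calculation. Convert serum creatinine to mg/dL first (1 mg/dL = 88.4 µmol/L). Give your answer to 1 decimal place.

SCr = 371 / 88.4 = 4.197 mg/dL
CrCl = (140 − 67) × 56.2 / (72 × 4.197) = 4102.6 / 302.18 ≈ 13.6 mL/min

13.6 mL/min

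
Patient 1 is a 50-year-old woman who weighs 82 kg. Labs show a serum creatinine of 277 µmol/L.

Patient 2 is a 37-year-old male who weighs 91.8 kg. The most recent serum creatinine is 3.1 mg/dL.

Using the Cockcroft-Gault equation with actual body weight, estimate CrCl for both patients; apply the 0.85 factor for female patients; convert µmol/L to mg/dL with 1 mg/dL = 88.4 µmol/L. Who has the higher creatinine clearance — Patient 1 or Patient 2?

Patient 1: SCr = 277 / 88.4 = 3.133 mg/dL
Patient 1: CrCl = (140 − 50) × 82 / (72 × 3.133) × 0.85 = 7380.0 / 225.58 × 0.85 ≈ 27.8 mL/min
Patient 2: CrCl = (140 − 37) × 91.8 / (72 × 3.1) = 9455.4 / 223.20 ≈ 42.4 mL/min
27.8 vs 42.4 mL/min → Patient 2 is higher.

Patient 2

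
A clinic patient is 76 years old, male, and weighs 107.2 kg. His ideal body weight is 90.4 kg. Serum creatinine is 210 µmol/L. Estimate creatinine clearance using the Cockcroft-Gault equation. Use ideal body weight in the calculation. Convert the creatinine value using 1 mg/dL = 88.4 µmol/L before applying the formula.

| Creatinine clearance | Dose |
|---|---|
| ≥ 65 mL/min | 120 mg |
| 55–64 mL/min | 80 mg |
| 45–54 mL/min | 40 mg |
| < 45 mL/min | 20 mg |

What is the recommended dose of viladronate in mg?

SCr = 210 / 88.4 = 2.376 mg/dL
CrCl = (140 − 76) × 90.4 / (72 × 2.376) = 5785.6 / 171.07 ≈ 33.8 mL/min
CrCl ≈ 34 mL/min → bracket < 45 mL/min.
Dose for this bracket: 20 mg.

20 mg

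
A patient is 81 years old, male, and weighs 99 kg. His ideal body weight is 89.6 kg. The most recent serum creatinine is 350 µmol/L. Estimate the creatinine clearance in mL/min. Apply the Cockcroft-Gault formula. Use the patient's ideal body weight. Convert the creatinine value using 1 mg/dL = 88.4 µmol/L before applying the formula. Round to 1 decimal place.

18.5 mL/min

SCr = 350 / 88.4 = 3.959 mg/dL
CrCl = (140 − 81) × 89.6 / (72 × 3.959) = 5286.4 / 285.05 ≈ 18.5 mL/min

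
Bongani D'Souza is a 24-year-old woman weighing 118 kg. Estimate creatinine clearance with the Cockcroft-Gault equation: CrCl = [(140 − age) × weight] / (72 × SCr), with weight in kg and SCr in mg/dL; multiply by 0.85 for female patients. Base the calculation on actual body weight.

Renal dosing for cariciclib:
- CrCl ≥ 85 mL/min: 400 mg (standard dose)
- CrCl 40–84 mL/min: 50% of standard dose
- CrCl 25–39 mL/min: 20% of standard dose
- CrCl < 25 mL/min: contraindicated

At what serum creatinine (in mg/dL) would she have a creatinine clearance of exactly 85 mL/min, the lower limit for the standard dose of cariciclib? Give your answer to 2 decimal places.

Standard dose requires CrCl ≥ 85 mL/min.
Set (140 − 24) × 118 × 0.85 / (72 × SCr) = 85
SCr = (140 − 24) × 118 × 0.85 / (72 × 85) = 1.901 mg/dL

1.90 mg/dL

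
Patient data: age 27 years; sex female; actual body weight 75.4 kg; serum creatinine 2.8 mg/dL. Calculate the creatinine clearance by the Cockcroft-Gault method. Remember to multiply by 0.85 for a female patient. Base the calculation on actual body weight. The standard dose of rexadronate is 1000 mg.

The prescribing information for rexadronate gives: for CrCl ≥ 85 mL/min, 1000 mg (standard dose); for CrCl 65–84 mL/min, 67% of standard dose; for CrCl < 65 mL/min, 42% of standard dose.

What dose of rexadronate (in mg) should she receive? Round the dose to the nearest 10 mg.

CrCl = (140 − 27) × 75.4 / (72 × 2.8) × 0.85 = 8520.2 / 201.60 × 0.85 ≈ 35.9 mL/min
CrCl ≈ 36 mL/min → bracket < 65 mL/min.
42% of 1000 mg = 420 mg

420 mg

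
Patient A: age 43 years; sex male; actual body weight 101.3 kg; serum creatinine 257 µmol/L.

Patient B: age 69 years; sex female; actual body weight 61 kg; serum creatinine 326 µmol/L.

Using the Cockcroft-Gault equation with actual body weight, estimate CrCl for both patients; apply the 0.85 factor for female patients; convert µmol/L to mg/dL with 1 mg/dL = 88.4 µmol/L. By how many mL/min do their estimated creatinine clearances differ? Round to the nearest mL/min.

Patient A: SCr = 257 / 88.4 = 2.907 mg/dL
Patient A: CrCl = (140 − 43) × 101.3 / (72 × 2.907) = 9826.1 / 209.30 ≈ 46.9 mL/min
Patient B: SCr = 326 / 88.4 = 3.688 mg/dL
Patient B: CrCl = (140 − 69) × 61 / (72 × 3.688) × 0.85 = 4331.0 / 265.54 × 0.85 ≈ 13.9 mL/min
|46.9 − 13.9| = 33.0 mL/min

33 mL/min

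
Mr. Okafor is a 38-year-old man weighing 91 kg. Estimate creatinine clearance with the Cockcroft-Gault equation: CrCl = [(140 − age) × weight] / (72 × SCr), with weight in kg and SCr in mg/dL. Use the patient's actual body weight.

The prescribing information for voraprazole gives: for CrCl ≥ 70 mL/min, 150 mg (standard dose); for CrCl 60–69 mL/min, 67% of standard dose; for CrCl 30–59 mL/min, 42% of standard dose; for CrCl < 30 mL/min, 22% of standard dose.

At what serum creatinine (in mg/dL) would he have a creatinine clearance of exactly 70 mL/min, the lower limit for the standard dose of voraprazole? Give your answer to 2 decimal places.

Standard dose requires CrCl ≥ 70 mL/min.
Set (140 − 38) × 91 / (72 × SCr) = 70
SCr = (140 − 38) × 91 / (72 × 70) = 1.842 mg/dL

1.84 mg/dL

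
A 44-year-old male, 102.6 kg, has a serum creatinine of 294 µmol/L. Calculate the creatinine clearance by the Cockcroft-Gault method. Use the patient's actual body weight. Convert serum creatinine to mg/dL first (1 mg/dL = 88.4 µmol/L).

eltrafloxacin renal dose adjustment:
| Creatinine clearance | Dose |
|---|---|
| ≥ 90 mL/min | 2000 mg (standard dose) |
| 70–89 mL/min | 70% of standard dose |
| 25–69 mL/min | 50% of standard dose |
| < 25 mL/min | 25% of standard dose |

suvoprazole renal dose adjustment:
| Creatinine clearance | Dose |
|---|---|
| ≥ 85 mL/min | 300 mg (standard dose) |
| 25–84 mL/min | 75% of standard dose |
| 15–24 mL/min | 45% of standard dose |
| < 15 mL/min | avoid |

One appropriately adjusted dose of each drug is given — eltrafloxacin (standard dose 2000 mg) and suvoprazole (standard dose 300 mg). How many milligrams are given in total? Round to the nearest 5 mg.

1225 mg

SCr = 294 / 88.4 = 3.326 mg/dL
CrCl = (140 − 44) × 102.6 / (72 × 3.326) = 9849.6 / 239.47 ≈ 41.1 mL/min
CrCl ≈ 41 mL/min.
eltrafloxacin: 25–69 mL/min → 50% of 2000 mg = 1000 mg.
suvoprazole: 25–84 mL/min → 75% of 300 mg = 225 mg.
Total = 1000 + 225 = 1225 mg.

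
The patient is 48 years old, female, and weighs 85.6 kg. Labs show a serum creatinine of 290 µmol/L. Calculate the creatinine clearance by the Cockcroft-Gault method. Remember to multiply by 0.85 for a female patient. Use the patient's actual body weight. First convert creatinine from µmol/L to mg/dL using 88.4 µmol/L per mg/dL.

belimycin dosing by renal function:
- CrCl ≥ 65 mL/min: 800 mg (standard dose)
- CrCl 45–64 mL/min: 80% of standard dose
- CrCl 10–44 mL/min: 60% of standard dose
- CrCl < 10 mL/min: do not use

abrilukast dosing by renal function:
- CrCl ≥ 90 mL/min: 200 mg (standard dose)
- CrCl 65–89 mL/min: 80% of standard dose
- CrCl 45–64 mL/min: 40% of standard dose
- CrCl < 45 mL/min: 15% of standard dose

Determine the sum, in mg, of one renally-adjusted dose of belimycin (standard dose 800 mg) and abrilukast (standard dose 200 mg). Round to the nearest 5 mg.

SCr = 290 / 88.4 = 3.281 mg/dL
CrCl = (140 − 48) × 85.6 / (72 × 3.281) × 0.85 = 7875.2 / 236.23 × 0.85 ≈ 28.3 mL/min
CrCl ≈ 28 mL/min.
belimycin: 10–44 mL/min → 60% of 800 mg = 480 mg.
abrilukast: < 45 mL/min → 15% of 200 mg = 30 mg.
Total = 480 + 30 = 510 mg.

510 mg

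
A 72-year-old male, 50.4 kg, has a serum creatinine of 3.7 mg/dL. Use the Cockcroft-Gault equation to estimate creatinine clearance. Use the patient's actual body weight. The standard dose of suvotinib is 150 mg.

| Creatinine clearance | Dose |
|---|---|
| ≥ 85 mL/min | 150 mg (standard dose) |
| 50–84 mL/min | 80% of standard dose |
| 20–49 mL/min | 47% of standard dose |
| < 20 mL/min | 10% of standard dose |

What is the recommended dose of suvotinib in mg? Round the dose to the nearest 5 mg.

15 mg

CrCl = (140 − 72) × 50.4 / (72 × 3.7) = 3427.2 / 266.40 ≈ 12.9 mL/min
CrCl ≈ 13 mL/min → bracket < 20 mL/min.
10% of 150 mg = 15 mg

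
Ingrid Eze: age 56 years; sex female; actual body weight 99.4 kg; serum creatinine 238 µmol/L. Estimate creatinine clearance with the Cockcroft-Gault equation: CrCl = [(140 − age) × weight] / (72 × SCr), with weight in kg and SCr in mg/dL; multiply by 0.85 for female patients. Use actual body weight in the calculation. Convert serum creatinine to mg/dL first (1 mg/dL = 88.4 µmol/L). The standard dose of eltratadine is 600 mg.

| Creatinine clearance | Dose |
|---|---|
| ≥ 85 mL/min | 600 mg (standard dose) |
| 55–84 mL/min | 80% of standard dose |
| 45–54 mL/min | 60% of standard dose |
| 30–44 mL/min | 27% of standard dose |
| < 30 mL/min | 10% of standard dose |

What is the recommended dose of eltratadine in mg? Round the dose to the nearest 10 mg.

160 mg

SCr = 238 / 88.4 = 2.692 mg/dL
CrCl = (140 − 56) × 99.4 / (72 × 2.692) × 0.85 = 8349.6 / 193.82 × 0.85 ≈ 36.6 mL/min
CrCl ≈ 37 mL/min → bracket 30–44 mL/min.
27% of 600 mg = 162 mg → 160 mg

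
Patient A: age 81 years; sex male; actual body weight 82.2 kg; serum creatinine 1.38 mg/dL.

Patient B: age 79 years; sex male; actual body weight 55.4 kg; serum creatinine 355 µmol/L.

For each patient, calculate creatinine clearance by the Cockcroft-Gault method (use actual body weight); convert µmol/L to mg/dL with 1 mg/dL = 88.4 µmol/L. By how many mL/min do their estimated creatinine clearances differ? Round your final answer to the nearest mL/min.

Patient A: CrCl = (140 − 81) × 82.2 / (72 × 1.38) = 4849.8 / 99.36 ≈ 48.8 mL/min
Patient B: SCr = 355 / 88.4 = 4.016 mg/dL
Patient B: CrCl = (140 − 79) × 55.4 / (72 × 4.016) = 3379.4 / 289.15 ≈ 11.7 mL/min
|48.8 − 11.7| = 37.1 mL/min

37 mL/min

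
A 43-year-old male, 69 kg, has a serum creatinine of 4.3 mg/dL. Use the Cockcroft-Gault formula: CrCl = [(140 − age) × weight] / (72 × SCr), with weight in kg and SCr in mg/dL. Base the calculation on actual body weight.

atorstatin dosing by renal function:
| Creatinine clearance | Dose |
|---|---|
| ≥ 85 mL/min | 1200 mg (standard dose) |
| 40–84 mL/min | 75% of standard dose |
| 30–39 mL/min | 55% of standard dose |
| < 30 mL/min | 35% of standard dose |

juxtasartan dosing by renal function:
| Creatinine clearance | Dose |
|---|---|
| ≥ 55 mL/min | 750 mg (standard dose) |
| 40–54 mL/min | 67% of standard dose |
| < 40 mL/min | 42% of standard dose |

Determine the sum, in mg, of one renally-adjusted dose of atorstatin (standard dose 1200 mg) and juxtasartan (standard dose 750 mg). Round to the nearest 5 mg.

CrCl = (140 − 43) × 69 / (72 × 4.3) = 6693.0 / 309.60 ≈ 21.6 mL/min
CrCl ≈ 22 mL/min.
atorstatin: < 30 mL/min → 35% of 1200 mg = 420 mg.
juxtasartan: < 40 mL/min → 42% of 750 mg = 315 mg.
Total = 420 + 315 = 735 mg.

735 mg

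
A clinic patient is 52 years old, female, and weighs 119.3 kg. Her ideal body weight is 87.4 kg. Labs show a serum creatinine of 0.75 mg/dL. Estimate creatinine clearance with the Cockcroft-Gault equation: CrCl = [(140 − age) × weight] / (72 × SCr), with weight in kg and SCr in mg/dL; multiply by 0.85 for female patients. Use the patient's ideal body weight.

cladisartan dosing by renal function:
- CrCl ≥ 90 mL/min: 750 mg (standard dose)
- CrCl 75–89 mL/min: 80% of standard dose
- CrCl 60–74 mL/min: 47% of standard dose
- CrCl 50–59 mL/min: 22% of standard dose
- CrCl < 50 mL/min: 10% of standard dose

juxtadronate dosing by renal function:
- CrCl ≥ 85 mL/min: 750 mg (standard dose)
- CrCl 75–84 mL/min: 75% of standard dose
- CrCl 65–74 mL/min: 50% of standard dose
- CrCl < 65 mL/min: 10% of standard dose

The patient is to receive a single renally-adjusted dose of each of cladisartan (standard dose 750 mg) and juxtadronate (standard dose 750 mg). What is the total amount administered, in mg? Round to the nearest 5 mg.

CrCl = (140 − 52) × 87.4 / (72 × 0.75) × 0.85 = 7691.2 / 54.00 × 0.85 ≈ 121.1 mL/min
CrCl ≈ 121 mL/min.
cladisartan: ≥ 90 mL/min → 100% of 750 mg = 750 mg.
juxtadronate: ≥ 85 mL/min → 100% of 750 mg = 750 mg.
Total = 750 + 750 = 1500 mg.

1500 mg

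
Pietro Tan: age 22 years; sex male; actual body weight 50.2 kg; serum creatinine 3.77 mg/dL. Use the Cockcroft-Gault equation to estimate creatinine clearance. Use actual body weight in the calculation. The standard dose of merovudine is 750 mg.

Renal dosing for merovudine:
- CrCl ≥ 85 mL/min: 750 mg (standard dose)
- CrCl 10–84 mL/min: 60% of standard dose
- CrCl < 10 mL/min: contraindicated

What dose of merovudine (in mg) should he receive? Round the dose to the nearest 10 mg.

CrCl = (140 − 22) × 50.2 / (72 × 3.77) = 5923.6 / 271.44 ≈ 21.8 mL/min
CrCl ≈ 22 mL/min → bracket 10–84 mL/min.
60% of 750 mg = 450 mg

450 mg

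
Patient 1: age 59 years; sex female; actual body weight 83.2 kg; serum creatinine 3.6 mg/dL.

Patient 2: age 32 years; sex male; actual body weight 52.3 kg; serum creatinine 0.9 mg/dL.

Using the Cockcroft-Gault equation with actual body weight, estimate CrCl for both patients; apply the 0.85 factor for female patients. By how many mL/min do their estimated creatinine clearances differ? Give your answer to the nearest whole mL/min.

Patient 1: CrCl = (140 − 59) × 83.2 / (72 × 3.6) × 0.85 = 6739.2 / 259.20 × 0.85 ≈ 22.1 mL/min
Patient 2: CrCl = (140 − 32) × 52.3 / (72 × 0.9) = 5648.4 / 64.80 ≈ 87.2 mL/min
|22.1 − 87.2| = 65.1 mL/min

65 mL/min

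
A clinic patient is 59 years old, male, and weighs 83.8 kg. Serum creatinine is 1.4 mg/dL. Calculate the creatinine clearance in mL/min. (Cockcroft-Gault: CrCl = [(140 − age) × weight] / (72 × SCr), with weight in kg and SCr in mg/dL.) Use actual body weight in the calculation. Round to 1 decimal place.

67.3 mL/min

CrCl = (140 − 59) × 83.8 / (72 × 1.4) = 6787.8 / 100.80 ≈ 67.3 mL/min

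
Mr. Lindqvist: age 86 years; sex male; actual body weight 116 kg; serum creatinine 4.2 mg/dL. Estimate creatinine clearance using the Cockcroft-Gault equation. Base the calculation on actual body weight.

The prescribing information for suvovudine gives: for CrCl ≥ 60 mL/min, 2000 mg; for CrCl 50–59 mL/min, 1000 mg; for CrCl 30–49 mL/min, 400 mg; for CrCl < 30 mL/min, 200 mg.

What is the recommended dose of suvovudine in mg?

200 mg

CrCl = (140 − 86) × 116 / (72 × 4.2) = 6264.0 / 302.40 ≈ 20.7 mL/min
CrCl ≈ 21 mL/min → bracket < 30 mL/min.
Dose for this bracket: 200 mg.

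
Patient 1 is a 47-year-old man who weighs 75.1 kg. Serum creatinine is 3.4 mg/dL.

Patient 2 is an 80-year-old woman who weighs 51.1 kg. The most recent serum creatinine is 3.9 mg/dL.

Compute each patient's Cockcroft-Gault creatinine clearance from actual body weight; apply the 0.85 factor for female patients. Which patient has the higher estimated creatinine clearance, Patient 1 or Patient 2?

Patient 1

Patient 1: CrCl = (140 − 47) × 75.1 / (72 × 3.4) = 6984.3 / 244.80 ≈ 28.5 mL/min
Patient 2: CrCl = (140 − 80) × 51.1 / (72 × 3.9) × 0.85 = 3066.0 / 280.80 × 0.85 ≈ 9.3 mL/min
28.5 vs 9.3 mL/min → Patient 1 is higher.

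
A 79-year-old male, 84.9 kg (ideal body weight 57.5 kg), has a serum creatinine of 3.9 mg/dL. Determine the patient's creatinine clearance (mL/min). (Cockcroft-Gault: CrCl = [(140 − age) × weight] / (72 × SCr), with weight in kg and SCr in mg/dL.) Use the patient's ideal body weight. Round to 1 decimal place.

12.5 mL/min

CrCl = (140 − 79) × 57.5 / (72 × 3.9) = 3507.5 / 280.80 ≈ 12.5 mL/min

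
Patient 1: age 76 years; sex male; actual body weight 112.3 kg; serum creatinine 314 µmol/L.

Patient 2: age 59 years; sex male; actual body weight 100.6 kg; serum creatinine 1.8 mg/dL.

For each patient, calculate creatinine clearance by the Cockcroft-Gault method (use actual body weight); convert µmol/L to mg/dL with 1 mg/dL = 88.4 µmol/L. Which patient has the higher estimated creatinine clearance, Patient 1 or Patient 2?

Patient 1: SCr = 314 / 88.4 = 3.552 mg/dL
Patient 1: CrCl = (140 − 76) × 112.3 / (72 × 3.552) = 7187.2 / 255.74 ≈ 28.1 mL/min
Patient 2: CrCl = (140 − 59) × 100.6 / (72 × 1.8) = 8148.6 / 129.60 ≈ 62.9 mL/min
28.1 vs 62.9 mL/min → Patient 2 is higher.

Patient 2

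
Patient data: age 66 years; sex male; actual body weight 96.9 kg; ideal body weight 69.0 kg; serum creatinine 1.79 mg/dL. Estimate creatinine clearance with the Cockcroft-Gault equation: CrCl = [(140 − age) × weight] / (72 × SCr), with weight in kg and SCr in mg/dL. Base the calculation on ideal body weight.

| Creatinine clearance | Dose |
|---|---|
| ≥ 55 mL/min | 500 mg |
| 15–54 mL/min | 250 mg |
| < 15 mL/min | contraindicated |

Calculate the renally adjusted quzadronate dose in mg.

250 mg

CrCl = (140 − 66) × 69 / (72 × 1.79) = 5106.0 / 128.88 ≈ 39.6 mL/min
CrCl ≈ 40 mL/min → bracket 15–54 mL/min.
Dose for this bracket: 250 mg.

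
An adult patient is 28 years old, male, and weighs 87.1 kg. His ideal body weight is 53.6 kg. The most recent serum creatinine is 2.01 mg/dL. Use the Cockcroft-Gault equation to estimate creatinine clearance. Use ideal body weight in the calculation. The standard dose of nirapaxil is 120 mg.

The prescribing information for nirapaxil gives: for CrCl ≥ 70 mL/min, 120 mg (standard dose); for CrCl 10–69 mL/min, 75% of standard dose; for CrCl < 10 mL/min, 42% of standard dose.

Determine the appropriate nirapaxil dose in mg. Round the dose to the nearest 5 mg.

CrCl = (140 − 28) × 53.6 / (72 × 2.01) = 6003.2 / 144.72 ≈ 41.5 mL/min
CrCl ≈ 41 mL/min → bracket 10–69 mL/min.
75% of 120 mg = 90 mg

90 mg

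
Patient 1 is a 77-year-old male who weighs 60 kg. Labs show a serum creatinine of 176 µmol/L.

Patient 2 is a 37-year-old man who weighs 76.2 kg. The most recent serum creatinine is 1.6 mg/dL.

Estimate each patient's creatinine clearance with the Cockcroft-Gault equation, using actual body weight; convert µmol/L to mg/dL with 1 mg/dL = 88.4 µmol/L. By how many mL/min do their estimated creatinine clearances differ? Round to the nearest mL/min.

42 mL/min

Patient 1: SCr = 176 / 88.4 = 1.991 mg/dL
Patient 1: CrCl = (140 − 77) × 60 / (72 × 1.991) = 3780.0 / 143.35 ≈ 26.4 mL/min
Patient 2: CrCl = (140 − 37) × 76.2 / (72 × 1.6) = 7848.6 / 115.20 ≈ 68.1 mL/min
|26.4 − 68.1| = 41.7 mL/min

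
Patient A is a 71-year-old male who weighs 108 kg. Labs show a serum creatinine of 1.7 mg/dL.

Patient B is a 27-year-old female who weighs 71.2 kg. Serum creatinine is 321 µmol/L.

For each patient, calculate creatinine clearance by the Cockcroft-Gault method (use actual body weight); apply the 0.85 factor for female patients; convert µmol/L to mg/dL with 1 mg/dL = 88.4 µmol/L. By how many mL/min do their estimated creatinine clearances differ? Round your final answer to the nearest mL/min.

35 mL/min

Patient A: CrCl = (140 − 71) × 108 / (72 × 1.7) = 7452.0 / 122.40 ≈ 60.9 mL/min
Patient B: SCr = 321 / 88.4 = 3.631 mg/dL
Patient B: CrCl = (140 − 27) × 71.2 / (72 × 3.631) × 0.85 = 8045.6 / 261.43 × 0.85 ≈ 26.2 mL/min
|60.9 − 26.2| = 34.7 mL/min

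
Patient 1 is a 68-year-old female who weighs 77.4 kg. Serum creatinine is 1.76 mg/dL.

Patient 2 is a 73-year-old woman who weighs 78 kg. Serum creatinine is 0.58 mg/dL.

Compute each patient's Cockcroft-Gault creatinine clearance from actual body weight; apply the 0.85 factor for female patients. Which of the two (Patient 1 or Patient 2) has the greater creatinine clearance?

Patient 2

Patient 1: CrCl = (140 − 68) × 77.4 / (72 × 1.76) × 0.85 = 5572.8 / 126.72 × 0.85 ≈ 37.4 mL/min
Patient 2: CrCl = (140 − 73) × 78 / (72 × 0.58) × 0.85 = 5226.0 / 41.76 × 0.85 ≈ 106.4 mL/min
37.4 vs 106.4 mL/min → Patient 2 is higher.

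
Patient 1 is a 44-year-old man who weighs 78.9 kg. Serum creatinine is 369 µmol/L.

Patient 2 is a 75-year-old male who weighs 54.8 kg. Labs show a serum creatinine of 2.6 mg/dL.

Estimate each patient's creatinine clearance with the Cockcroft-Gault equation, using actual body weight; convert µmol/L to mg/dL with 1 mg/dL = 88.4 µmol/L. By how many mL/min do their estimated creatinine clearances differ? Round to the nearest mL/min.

6 mL/min

Patient 1: SCr = 369 / 88.4 = 4.174 mg/dL
Patient 1: CrCl = (140 − 44) × 78.9 / (72 × 4.174) = 7574.4 / 300.53 ≈ 25.2 mL/min
Patient 2: CrCl = (140 − 75) × 54.8 / (72 × 2.6) = 3562.0 / 187.20 ≈ 19.0 mL/min
|25.2 − 19.0| = 6.2 mL/min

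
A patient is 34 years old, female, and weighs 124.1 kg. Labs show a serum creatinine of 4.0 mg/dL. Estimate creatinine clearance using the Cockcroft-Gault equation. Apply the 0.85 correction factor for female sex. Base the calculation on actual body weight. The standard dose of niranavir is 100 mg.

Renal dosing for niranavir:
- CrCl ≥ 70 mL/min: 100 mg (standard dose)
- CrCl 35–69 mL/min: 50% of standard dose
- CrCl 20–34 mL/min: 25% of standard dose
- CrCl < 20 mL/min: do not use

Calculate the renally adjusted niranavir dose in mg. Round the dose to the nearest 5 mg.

CrCl = (140 − 34) × 124.1 / (72 × 4) × 0.85 = 13154.6 / 288.00 × 0.85 ≈ 38.8 mL/min
CrCl ≈ 39 mL/min → bracket 35–69 mL/min.
50% of 100 mg = 50 mg

50 mg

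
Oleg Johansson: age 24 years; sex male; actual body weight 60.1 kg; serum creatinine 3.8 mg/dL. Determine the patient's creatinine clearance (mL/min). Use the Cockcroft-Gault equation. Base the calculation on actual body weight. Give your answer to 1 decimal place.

25.5 mL/min

CrCl = (140 − 24) × 60.1 / (72 × 3.8) = 6971.6 / 273.60 ≈ 25.5 mL/min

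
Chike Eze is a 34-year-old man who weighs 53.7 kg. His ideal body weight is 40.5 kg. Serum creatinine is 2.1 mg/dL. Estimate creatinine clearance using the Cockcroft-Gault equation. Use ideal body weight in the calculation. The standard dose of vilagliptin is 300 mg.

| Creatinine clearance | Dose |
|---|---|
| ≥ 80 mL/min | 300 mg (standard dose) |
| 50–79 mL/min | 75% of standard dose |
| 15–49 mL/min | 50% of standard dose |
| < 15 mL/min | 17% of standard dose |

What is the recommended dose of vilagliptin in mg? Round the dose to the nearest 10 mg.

CrCl = (140 − 34) × 40.5 / (72 × 2.1) = 4293.0 / 151.20 ≈ 28.4 mL/min
CrCl ≈ 28 mL/min → bracket 15–49 mL/min.
50% of 300 mg = 150 mg

150 mg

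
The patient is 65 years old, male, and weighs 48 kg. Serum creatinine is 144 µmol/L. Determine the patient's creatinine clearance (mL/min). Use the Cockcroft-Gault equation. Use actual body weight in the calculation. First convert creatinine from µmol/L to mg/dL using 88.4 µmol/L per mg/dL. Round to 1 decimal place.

SCr = 144 / 88.4 = 1.629 mg/dL
CrCl = (140 − 65) × 48 / (72 × 1.629) = 3600.0 / 117.29 ≈ 30.7 mL/min

30.7 mL/min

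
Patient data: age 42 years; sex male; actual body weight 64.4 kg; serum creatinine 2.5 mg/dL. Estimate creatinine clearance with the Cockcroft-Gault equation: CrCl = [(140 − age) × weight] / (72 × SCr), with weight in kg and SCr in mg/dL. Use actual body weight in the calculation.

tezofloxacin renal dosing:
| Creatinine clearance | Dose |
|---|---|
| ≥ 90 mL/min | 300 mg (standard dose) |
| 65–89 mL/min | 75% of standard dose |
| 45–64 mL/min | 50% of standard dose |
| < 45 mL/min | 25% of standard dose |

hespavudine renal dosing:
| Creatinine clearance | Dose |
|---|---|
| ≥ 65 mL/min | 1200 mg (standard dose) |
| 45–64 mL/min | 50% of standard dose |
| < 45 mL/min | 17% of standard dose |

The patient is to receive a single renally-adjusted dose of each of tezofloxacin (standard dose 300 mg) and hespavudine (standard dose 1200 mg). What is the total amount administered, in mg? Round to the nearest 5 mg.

280 mg

CrCl = (140 − 42) × 64.4 / (72 × 2.5) = 6311.2 / 180.00 ≈ 35.1 mL/min
CrCl ≈ 35 mL/min.
tezofloxacin: < 45 mL/min → 25% of 300 mg = 75 mg.
hespavudine: < 45 mL/min → 17% of 1200 mg = 204 mg.
Total = 75 + 204 = 279 mg.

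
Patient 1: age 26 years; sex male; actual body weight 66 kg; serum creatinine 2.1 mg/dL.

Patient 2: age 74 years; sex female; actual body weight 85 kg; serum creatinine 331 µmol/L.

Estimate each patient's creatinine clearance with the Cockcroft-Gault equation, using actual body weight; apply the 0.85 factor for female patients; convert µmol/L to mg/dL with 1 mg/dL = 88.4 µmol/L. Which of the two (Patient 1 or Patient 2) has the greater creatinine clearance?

Patient 1: CrCl = (140 − 26) × 66 / (72 × 2.1) = 7524.0 / 151.20 ≈ 49.8 mL/min
Patient 2: SCr = 331 / 88.4 = 3.744 mg/dL
Patient 2: CrCl = (140 − 74) × 85 / (72 × 3.744) × 0.85 = 5610.0 / 269.57 × 0.85 ≈ 17.7 mL/min
49.8 vs 17.7 mL/min → Patient 1 is higher.

Patient 1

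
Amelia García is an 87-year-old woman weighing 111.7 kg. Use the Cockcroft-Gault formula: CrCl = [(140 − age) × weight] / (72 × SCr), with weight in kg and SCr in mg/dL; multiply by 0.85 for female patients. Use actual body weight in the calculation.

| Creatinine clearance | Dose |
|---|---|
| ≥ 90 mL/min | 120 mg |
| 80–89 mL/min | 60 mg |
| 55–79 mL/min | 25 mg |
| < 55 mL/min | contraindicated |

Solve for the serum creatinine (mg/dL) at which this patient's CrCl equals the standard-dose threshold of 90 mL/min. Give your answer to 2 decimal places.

Standard dose requires CrCl ≥ 90 mL/min.
Set (140 − 87) × 111.7 × 0.85 / (72 × SCr) = 90
SCr = (140 − 87) × 111.7 × 0.85 / (72 × 90) = 0.777 mg/dL

0.78 mg/dL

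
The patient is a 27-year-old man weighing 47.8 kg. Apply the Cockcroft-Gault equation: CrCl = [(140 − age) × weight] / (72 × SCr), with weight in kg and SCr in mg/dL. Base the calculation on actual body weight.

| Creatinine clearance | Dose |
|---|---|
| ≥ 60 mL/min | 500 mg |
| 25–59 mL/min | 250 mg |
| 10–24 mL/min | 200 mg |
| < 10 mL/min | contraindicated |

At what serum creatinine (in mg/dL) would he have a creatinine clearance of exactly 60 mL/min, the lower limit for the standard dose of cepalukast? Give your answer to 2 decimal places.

1.25 mg/dL

Standard dose requires CrCl ≥ 60 mL/min.
Set (140 − 27) × 47.8 / (72 × SCr) = 60
SCr = (140 − 27) × 47.8 / (72 × 60) = 1.250 mg/dL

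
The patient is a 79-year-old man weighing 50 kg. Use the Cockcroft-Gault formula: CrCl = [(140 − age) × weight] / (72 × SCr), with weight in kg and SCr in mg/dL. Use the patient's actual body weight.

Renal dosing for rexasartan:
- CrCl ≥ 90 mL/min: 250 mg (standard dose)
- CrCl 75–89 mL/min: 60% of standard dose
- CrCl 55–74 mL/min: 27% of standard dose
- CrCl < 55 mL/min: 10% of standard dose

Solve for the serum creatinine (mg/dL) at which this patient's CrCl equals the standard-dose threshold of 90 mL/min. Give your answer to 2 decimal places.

0.47 mg/dL

Standard dose requires CrCl ≥ 90 mL/min.
Set (140 − 79) × 50 / (72 × SCr) = 90
SCr = (140 − 79) × 50 / (72 × 90) = 0.471 mg/dL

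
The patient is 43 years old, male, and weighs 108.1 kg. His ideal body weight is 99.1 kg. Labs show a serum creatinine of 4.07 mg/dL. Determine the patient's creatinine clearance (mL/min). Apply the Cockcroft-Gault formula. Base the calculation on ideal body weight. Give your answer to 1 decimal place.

32.8 mL/min

CrCl = (140 − 43) × 99.1 / (72 × 4.07) = 9612.7 / 293.04 ≈ 32.8 mL/min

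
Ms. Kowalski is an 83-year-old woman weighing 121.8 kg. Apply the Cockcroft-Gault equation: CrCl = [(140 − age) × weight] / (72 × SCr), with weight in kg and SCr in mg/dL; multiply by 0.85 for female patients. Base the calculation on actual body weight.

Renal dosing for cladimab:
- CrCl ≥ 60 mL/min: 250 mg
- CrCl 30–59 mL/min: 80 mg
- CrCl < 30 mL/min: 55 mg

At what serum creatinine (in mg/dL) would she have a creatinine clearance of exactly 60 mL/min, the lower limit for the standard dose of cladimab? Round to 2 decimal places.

Standard dose requires CrCl ≥ 60 mL/min.
Set (140 − 83) × 121.8 × 0.85 / (72 × SCr) = 60
SCr = (140 − 83) × 121.8 × 0.85 / (72 × 60) = 1.366 mg/dL

1.37 mg/dL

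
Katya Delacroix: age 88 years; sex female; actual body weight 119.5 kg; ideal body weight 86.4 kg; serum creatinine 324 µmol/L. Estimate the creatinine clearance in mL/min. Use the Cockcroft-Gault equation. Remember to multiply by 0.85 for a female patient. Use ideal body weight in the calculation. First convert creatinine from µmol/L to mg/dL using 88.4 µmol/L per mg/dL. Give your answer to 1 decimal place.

SCr = 324 / 88.4 = 3.665 mg/dL
CrCl = (140 − 88) × 86.4 / (72 × 3.665) × 0.85 = 4492.8 / 263.88 × 0.85 ≈ 14.5 mL/min

14.5 mL/min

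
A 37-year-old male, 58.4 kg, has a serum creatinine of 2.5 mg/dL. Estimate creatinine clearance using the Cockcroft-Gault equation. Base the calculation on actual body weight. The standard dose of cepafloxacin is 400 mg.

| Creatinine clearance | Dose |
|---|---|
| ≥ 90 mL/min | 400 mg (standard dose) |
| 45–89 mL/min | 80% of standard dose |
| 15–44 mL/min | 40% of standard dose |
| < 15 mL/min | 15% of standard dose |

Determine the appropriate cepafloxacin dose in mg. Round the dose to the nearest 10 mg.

160 mg

CrCl = (140 − 37) × 58.4 / (72 × 2.5) = 6015.2 / 180.00 ≈ 33.4 mL/min
CrCl ≈ 33 mL/min → bracket 15–44 mL/min.
40% of 400 mg = 160 mg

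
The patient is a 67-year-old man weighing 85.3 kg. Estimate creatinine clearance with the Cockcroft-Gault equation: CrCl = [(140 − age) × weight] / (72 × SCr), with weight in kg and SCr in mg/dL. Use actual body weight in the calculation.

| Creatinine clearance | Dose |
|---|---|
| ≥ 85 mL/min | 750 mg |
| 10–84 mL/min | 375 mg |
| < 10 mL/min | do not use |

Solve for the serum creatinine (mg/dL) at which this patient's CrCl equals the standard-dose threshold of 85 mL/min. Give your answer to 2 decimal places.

1.02 mg/dL

Standard dose requires CrCl ≥ 85 mL/min.
Set (140 − 67) × 85.3 / (72 × SCr) = 85
SCr = (140 − 67) × 85.3 / (72 × 85) = 1.017 mg/dL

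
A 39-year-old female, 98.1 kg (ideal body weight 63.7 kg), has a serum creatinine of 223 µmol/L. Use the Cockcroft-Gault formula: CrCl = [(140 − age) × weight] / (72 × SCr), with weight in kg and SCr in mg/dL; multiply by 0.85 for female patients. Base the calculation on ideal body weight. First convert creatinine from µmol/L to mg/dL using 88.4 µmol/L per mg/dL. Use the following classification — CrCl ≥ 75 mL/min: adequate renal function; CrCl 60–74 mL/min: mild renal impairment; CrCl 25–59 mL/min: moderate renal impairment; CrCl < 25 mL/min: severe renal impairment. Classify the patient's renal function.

moderate renal impairment

SCr = 223 / 88.4 = 2.523 mg/dL
CrCl = (140 − 39) × 63.7 / (72 × 2.523) × 0.85 = 6433.7 / 181.66 × 0.85 ≈ 30.1 mL/min
30 mL/min falls in the 'moderate renal impairment' range.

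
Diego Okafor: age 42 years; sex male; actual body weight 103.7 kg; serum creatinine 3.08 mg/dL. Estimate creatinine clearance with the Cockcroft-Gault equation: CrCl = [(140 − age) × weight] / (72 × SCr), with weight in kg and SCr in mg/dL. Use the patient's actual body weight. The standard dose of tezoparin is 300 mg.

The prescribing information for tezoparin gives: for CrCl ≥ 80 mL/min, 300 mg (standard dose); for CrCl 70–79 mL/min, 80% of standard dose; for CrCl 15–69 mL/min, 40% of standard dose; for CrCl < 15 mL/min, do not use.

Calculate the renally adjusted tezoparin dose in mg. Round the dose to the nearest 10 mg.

120 mg

CrCl = (140 − 42) × 103.7 / (72 × 3.08) = 10162.6 / 221.76 ≈ 45.8 mL/min
CrCl ≈ 46 mL/min → bracket 15–69 mL/min.
40% of 300 mg = 120 mg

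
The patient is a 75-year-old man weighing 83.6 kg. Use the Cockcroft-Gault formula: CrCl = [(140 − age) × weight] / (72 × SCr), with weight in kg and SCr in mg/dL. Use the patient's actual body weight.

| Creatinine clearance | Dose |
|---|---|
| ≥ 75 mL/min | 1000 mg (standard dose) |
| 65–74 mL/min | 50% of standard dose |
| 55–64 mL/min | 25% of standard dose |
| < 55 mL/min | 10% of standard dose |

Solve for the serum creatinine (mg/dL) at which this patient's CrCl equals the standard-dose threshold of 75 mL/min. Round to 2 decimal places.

Standard dose requires CrCl ≥ 75 mL/min.
Set (140 − 75) × 83.6 / (72 × SCr) = 75
SCr = (140 − 75) × 83.6 / (72 × 75) = 1.006 mg/dL

1.01 mg/dL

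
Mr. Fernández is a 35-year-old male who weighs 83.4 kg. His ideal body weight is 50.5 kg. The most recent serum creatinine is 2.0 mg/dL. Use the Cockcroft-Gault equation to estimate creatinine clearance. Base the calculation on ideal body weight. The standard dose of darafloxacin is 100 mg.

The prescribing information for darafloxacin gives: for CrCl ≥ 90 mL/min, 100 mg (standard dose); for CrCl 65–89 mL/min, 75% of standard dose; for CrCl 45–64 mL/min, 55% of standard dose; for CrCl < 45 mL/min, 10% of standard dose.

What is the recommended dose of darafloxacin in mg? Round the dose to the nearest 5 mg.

CrCl = (140 − 35) × 50.5 / (72 × 2) = 5302.5 / 144.00 ≈ 36.8 mL/min
CrCl ≈ 37 mL/min → bracket < 45 mL/min.
10% of 100 mg = 10 mg

10 mg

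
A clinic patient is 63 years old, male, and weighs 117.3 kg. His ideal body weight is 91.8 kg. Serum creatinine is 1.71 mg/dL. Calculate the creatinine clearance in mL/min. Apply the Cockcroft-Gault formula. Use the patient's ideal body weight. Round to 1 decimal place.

CrCl = (140 − 63) × 91.8 / (72 × 1.71) = 7068.6 / 123.12 ≈ 57.4 mL/min

57.4 mL/min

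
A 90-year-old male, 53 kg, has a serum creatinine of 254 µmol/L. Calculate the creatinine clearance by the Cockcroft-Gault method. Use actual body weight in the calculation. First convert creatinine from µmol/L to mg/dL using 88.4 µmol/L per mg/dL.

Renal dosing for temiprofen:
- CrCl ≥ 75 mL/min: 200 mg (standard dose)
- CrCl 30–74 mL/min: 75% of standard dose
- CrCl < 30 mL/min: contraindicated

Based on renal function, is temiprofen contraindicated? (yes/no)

SCr = 254 / 88.4 = 2.873 mg/dL
CrCl = (140 − 90) × 53 / (72 × 2.873) = 2650.0 / 206.86 ≈ 12.8 mL/min
CrCl ≈ 13 mL/min, which is < 30 mL/min.

yes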